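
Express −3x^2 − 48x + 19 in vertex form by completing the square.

−3x^2 − 48x + 19
= −3(x^2 + 16x) + 19    [factor out -3 from the x-terms]
= −3(x^2 + 16x + 64 − 64) + 19    [add and subtract 64 inside the bracket]
= −3(x + 8)^2 + 192 + 19    [perfect-square identity]
= −3(x + 8)^2 + 211    [combine constants]

−3(x + 8)^2 + 211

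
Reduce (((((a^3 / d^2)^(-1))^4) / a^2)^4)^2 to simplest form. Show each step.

a^(-112)d^64

(((((a^3 / d^2)^(-1))^4) / a^2)^4)^2
= ((((a^3 / d^2)^(-1))^4) / a^2)^8    [power of a power]
= ((((a^3 / d^2)^(-1))^4)^8) / ((a^2)^8)    [power of a quotient]
= (((a^3 / d^2)^(-1))^32) / ((a^2)^8)    [power of a power]
= ((a^3 / d^2)^(-32)) / ((a^2)^8)    [power of a power]
= (((a^3)^(-32)) / ((d^2)^(-32))) / ((a^2)^8)    [power of a quotient]
= (a^(-96) / ((d^2)^(-32))) / ((a^2)^8)    [power of a power]
= (a^(-96) / d^(-64)) / ((a^2)^8)    [power of a power]
= (a^(-96) / d^(-64)) / a^16    [power of a power]
= a^(-112)d^64    [quotient of powers]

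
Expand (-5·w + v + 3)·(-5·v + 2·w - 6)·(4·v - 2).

(-5·w + v + 3)·(-5·v + 2·w - 6)·(4·v - 2)
= (25·v·w - 10·w^2 + 30·w - 5·v^2 + 2·v·w - 6·v - 15·v + 6·w - 18)·(4·v - 2)    [distributive law]
= (27·v·w - 10·w^2 + 36·w - 5·v^2 - 21·v - 18)·(4·v - 2)    [combine like terms]
= 108·v^2·w - 54·v·w - 40·v·w^2 + 20·w^2 + 144·v·w - 72·w - 20·v^3 + 10·v^2 - 84·v^2 + 42·v - 72·v + 36    [distributive law]
= 108·v^2·w + 90·v·w - 40·v·w^2 + 20·w^2 - 72·w - 20·v^3 - 74·v^2 - 30·v + 36    [combine like terms]

108·v^2·w + 90·v·w - 40·v·w^2 + 20·w^2 - 72·w - 20·v^3 - 74·v^2 - 30·v + 36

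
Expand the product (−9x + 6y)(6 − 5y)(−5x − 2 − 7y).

(−9x + 6y)(6 − 5y)(−5x − 2 − 7y)
= (−54x + 45xy + 36y − 30y^2)(−5x − 2 − 7y)    [distributive law]
= 270x^2 + 108x + 378xy − 225x^2y − 90xy − 315xy^2 − 180xy − 72y − 252y^2 + 150xy^2 + 60y^2 + 210y^3    [distributive law]
= 270x^2 + 108x + 108xy − 225x^2y − 165xy^2 − 72y − 192y^2 + 210y^3    [combine like terms]

270x^2 + 108x + 108xy − 225x^2y − 165xy^2 − 72y − 192y^2 + 210y^3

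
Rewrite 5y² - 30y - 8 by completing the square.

5y² - 30y - 8
= 5(y² - 6y) - 8    [factor out 5 from the y-terms]
= 5(y² - 6y + 9 - 9) - 8    [add and subtract 9 inside the bracket]
= 5(y - 3)² - 45 - 8    [perfect-square identity]
= 5(y - 3)² - 53    [combine constants]

5(y - 3)² - 53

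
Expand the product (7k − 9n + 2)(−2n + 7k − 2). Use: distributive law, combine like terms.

(7k − 9n + 2)(−2n + 7k − 2)
= −14kn + 49k² − 14k + 18n² − 63kn + 18n − 4n + 14k − 4    [distributive law]
= −77kn + 49k² + 18n² + 14n − 4    [combine like terms]

−77kn + 49k² + 18n² + 14n − 4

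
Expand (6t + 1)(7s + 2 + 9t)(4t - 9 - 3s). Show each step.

6st^2 - 413st - 126s^2t - 402t^2 - 181t + 216t^3 - 69s - 21s^2 - 18

(6t + 1)(7s + 2 + 9t)(4t - 9 - 3s)
= (42st + 12t + 54t^2 + 7s + 2 + 9t)(4t - 9 - 3s)    [distributive law]
= (42st + 21t + 54t^2 + 7s + 2)(4t - 9 - 3s)    [combine like terms]
= 168st^2 - 378st - 126s^2t + 84t^2 - 189t - 63st + 216t^3 - 486t^2 - 162st^2 + 28st - 63s - 21s^2 + 8t - 18 - 6s    [distributive law]
= 6st^2 - 413st - 126s^2t - 402t^2 - 181t + 216t^3 - 69s - 21s^2 - 18    [combine like terms]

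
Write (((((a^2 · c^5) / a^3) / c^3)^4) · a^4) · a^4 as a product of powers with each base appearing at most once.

a^4c^8

(((((a^2 · c^5) / a^3) / c^3)^4) · a^4) · a^4
= (((((a^2 · c^5) / a^3)^4) / ((c^3)^4)) · a^4) · a^4    [power of a quotient]
= (((((a^2 · c^5)^4) / ((a^3)^4)) / ((c^3)^4)) · a^4) · a^4    [power of a quotient]
= ((((((a^2)^4) · ((c^5)^4)) / ((a^3)^4)) / ((c^3)^4)) · a^4) · a^4    [power of a product]
= ((((a^8 · ((c^5)^4)) / ((a^3)^4)) / ((c^3)^4)) · a^4) · a^4    [power of a power]
= ((((a^8 · c^20) / ((a^3)^4)) / ((c^3)^4)) · a^4) · a^4    [power of a power]
= ((((a^8 · c^20) / a^12) / ((c^3)^4)) · a^4) · a^4    [power of a power]
= ((((a^8 · c^20) / a^12) / c^12) · a^4) · a^4    [power of a power]
= a^4c^8    [quotient of powers; product of powers]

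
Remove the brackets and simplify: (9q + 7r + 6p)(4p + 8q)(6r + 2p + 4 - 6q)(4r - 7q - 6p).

(9q + 7r + 6p)(4p + 8q)(6r + 2p + 4 - 6q)(4r - 7q - 6p)
= (36pq + 72q² + 28pr + 56qr + 24p² + 48pq)(6r + 2p + 4 - 6q)(4r - 7q - 6p)    [distributive law]
= (84pq + 72q² + 28pr + 56qr + 24p²)(6r + 2p + 4 - 6q)(4r - 7q - 6p)    [combine like terms]
= (504pqr + 168p²q + 336pq - 504pq² + 432q²r + 144pq² + 288q² - 432q³ + 168pr² + 56p²r + 112pr - 168pqr + 336qr² + 112pqr + 224qr - 336q²r + 144p²r + 48p³ + 96p² - 144p²q)(4r - 7q - 6p)    [distributive law]
= (448pqr + 24p²q + 336pq - 360pq² + 96q²r + 288q² - 432q³ + 168pr² + 200p²r + 112pr + 336qr² + 224qr + 48p³ + 96p²)(4r - 7q - 6p)    [combine like terms]
= 1792pqr² - 3136pq²r - 2688p²qr + 96p²qr - 168p²q² - 144p³q + 1344pqr - 2352pq² - 2016p²q - 1440pq²r + 2520pq³ + 2160p²q² + 384q²r² - 672q³r - 576pq²r + 1152q²r - 2016q³ - 1728pq² - 1728q³r + 3024q⁴ + 2592pq³ + 672pr³ - 1176pqr² - 1008p²r² + 800p²r² - 1400p²qr - 1200p³r + 448pr² - 784pqr - 672p²r + 1344qr³ - 2352q²r² - 2016pqr² + 896qr² - 1568q²r - 1344pqr + 192p³r - 336p³q - 288p⁴ + 384p²r - 672p²q - 576p³    [distributive law]
= -1400pqr² - 5152pq²r - 3992p²qr + 1992p²q² - 480p³q - 784pqr - 4080pq² - 2688p²q + 5112pq³ - 1968q²r² - 2400q³r - 416q²r - 2016q³ + 3024q⁴ + 672pr³ - 208p²r² - 1008p³r + 448pr² - 288p²r + 1344qr³ + 896qr² - 288p⁴ - 576p³    [combine like terms]

-1400pqr² - 5152pq²r - 3992p²qr + 1992p²q² - 480p³q - 784pqr - 4080pq² - 2688p²q + 5112pq³ - 1968q²r² - 2400q³r - 416q²r - 2016q³ + 3024q⁴ + 672pr³ - 208p²r² - 1008p³r + 448pr² - 288p²r + 1344qr³ + 896qr² - 288p⁴ - 576p³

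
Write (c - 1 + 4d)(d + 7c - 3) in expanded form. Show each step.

29cd + 7c^2 - 10c - 13d + 3 + 4d^2

(c - 1 + 4d)(d + 7c - 3)
= cd + 7c^2 - 3c - d - 7c + 3 + 4d^2 + 28cd - 12d    [distributive law]
= 29cd + 7c^2 - 10c - 13d + 3 + 4d^2    [combine like terms]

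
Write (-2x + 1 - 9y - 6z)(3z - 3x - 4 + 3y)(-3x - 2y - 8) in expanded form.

(-2x + 1 - 9y - 6z)(3z - 3x - 4 + 3y)(-3x - 2y - 8)
= (-6xz + 6x^2 + 8x - 6xy + 3z - 3x - 4 + 3y - 27yz + 27xy + 36y - 27y^2 - 18z^2 + 18xz + 24z - 18yz)(-3x - 2y - 8)    [distributive law]
= (12xz + 6x^2 + 5x + 21xy + 27z - 4 + 39y - 45yz - 27y^2 - 18z^2)(-3x - 2y - 8)    [combine like terms]
= -36x^2z - 24xyz - 96xz - 18x^3 - 12x^2y - 48x^2 - 15x^2 - 10xy - 40x - 63x^2y - 42xy^2 - 168xy - 81xz - 54yz - 216z + 12x + 8y + 32 - 117xy - 78y^2 - 312y + 135xyz + 90y^2z + 360yz + 81xy^2 + 54y^3 + 216y^2 + 54xz^2 + 36yz^2 + 144z^2    [distributive law]
= -36x^2z + 111xyz - 177xz - 18x^3 - 75x^2y - 63x^2 - 295xy - 28x + 39xy^2 + 306yz - 216z - 304y + 32 + 138y^2 + 90y^2z + 54y^3 + 54xz^2 + 36yz^2 + 144z^2    [combine like terms]

-36x^2z + 111xyz - 177xz - 18x^3 - 75x^2y - 63x^2 - 295xy - 28x + 39xy^2 + 306yz - 216z - 304y + 32 + 138y^2 + 90y^2z + 54y^3 + 54xz^2 + 36yz^2 + 144z^2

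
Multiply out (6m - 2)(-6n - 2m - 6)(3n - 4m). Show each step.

-108mn^2 + 108m^2n + 48m^3 - 144mn + 128m^2 + 36n^2 + 36n - 48m

(6m - 2)(-6n - 2m - 6)(3n - 4m)
= (-36mn - 12m^2 - 36m + 12n + 4m + 12)(3n - 4m)    [distributive law]
= (-36mn - 12m^2 - 32m + 12n + 12)(3n - 4m)    [combine like terms]
= -108mn^2 + 144m^2n - 36m^2n + 48m^3 - 96mn + 128m^2 + 36n^2 - 48mn + 36n - 48m    [distributive law]
= -108mn^2 + 108m^2n + 48m^3 - 144mn + 128m^2 + 36n^2 + 36n - 48m    [combine like terms]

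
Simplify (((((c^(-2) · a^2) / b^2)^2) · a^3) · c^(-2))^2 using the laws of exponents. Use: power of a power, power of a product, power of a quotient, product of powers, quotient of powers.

a^14b^(-8)c^(-12)

(((((c^(-2) · a^2) / b^2)^2) · a^3) · c^(-2))^2
= (((((c^(-2) · a^2) / b^2)^2) · a^3)^2) · ((c^(-2))^2)    [power of a product]
= (((((c^(-2) · a^2) / b^2)^2)^2) · ((a^3)^2)) · ((c^(-2))^2)    [power of a product]
= ((((c^(-2) · a^2) / b^2)^4) · ((a^3)^2)) · ((c^(-2))^2)    [power of a power]
= ((((c^(-2) · a^2)^4) / ((b^2)^4)) · ((a^3)^2)) · ((c^(-2))^2)    [power of a quotient]
= (((((c^(-2))^4) · ((a^2)^4)) / ((b^2)^4)) · ((a^3)^2)) · ((c^(-2))^2)    [power of a product]
= (((c^(-8) · ((a^2)^4)) / ((b^2)^4)) · ((a^3)^2)) · ((c^(-2))^2)    [power of a power]
= (((c^(-8) · a^8) / ((b^2)^4)) · ((a^3)^2)) · ((c^(-2))^2)    [power of a power]
= (((c^(-8) · a^8) / b^8) · ((a^3)^2)) · ((c^(-2))^2)    [power of a power]
= (((c^(-8) · a^8) / b^8) · a^6) · ((c^(-2))^2)    [power of a power]
= (((c^(-8) · a^8) / b^8) · a^6) · c^(-4)    [power of a power]
= a^14b^(-8)c^(-12)    [quotient of powers; product of powers]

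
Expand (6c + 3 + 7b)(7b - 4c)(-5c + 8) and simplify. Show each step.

(6c + 3 + 7b)(7b - 4c)(-5c + 8)
= (42bc - 24c^2 + 21b - 12c + 49b^2 - 28bc)(-5c + 8)    [distributive law]
= (14bc - 24c^2 + 21b - 12c + 49b^2)(-5c + 8)    [combine like terms]
= -70bc^2 + 112bc + 120c^3 - 192c^2 - 105bc + 168b + 60c^2 - 96c - 245b^2c + 392b^2    [distributive law]
= -70bc^2 + 7bc + 120c^3 - 132c^2 + 168b - 96c - 245b^2c + 392b^2    [combine like terms]

-70bc^2 + 7bc + 120c^3 - 132c^2 + 168b - 96c - 245b^2c + 392b^2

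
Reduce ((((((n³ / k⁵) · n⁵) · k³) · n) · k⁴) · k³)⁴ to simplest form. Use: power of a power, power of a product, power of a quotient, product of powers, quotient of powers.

((((((n³ / k⁵) · n⁵) · k³) · n) · k⁴) · k³)⁴
= ((((((n³ / k⁵) · n⁵) · k³) · n) · k⁴)⁴) · ((k³)⁴)    [power of a product]
= ((((((n³ / k⁵) · n⁵) · k³) · n)⁴) · ((k⁴)⁴)) · ((k³)⁴)    [power of a product]
= ((((((n³ / k⁵) · n⁵) · k³)⁴) · (n⁴)) · ((k⁴)⁴)) · ((k³)⁴)    [power of a product]
= ((((((n³ / k⁵) · n⁵)⁴) · ((k³)⁴)) · (n⁴)) · ((k⁴)⁴)) · ((k³)⁴)    [power of a product]
= ((((((n³ / k⁵)⁴) · ((n⁵)⁴)) · ((k³)⁴)) · (n⁴)) · ((k⁴)⁴)) · ((k³)⁴)    [power of a product]
= (((((((n³)⁴) / ((k⁵)⁴)) · ((n⁵)⁴)) · ((k³)⁴)) · (n⁴)) · ((k⁴)⁴)) · ((k³)⁴)    [power of a quotient]
= (((((n¹² / ((k⁵)⁴)) · ((n⁵)⁴)) · ((k³)⁴)) · (n⁴)) · ((k⁴)⁴)) · ((k³)⁴)    [power of a power]
= (((((n¹² / k²⁰) · ((n⁵)⁴)) · ((k³)⁴)) · (n⁴)) · ((k⁴)⁴)) · ((k³)⁴)    [power of a power]
= (((((n¹² / k²⁰) · n²⁰) · ((k³)⁴)) · (n⁴)) · ((k⁴)⁴)) · ((k³)⁴)    [power of a power]
= (((((n¹² / k²⁰) · n²⁰) · k¹²) · (n⁴)) · ((k⁴)⁴)) · ((k³)⁴)    [power of a power]
= (((((n¹² / k²⁰) · n²⁰) · k¹²) · n⁴) · k¹⁶) · ((k³)⁴)    [power of a power]
= (((((n¹² / k²⁰) · n²⁰) · k¹²) · n⁴) · k¹⁶) · k¹²    [power of a power]
= k²⁰n³⁶    [quotient of powers; product of powers]

k²⁰n³⁶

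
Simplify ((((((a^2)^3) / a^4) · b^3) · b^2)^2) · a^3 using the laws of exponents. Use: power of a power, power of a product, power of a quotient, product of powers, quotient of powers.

((((((a^2)^3) / a^4) · b^3) · b^2)^2) · a^3
= ((((((a^2)^3) / a^4) · b^3)^2) · ((b^2)^2)) · a^3    [power of a product]
= ((((((a^2)^3) / a^4)^2) · ((b^3)^2)) · ((b^2)^2)) · a^3    [power of a product]
= ((((((a^2)^3)^2) / ((a^4)^2)) · ((b^3)^2)) · ((b^2)^2)) · a^3    [power of a quotient]
= (((((a^2)^6) / ((a^4)^2)) · ((b^3)^2)) · ((b^2)^2)) · a^3    [power of a power]
= ((((a^12) / ((a^4)^2)) · ((b^3)^2)) · ((b^2)^2)) · a^3    [power of a power]
= (((a^12 / a^8) · ((b^3)^2)) · ((b^2)^2)) · a^3    [power of a power]
= ((a^4 · ((b^3)^2)) · ((b^2)^2)) · a^3    [quotient of powers]
= ((a^4 · b^6) · ((b^2)^2)) · a^3    [power of a power]
= ((a^4 · b^6) · b^4) · a^3    [power of a power]
= a^7b^10    [product of powers]

a^7b^10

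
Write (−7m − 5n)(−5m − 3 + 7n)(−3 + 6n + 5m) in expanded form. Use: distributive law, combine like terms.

90m^2n + 175m^3 − 63m + 273mn − 319mn^2 − 45n + 195n^2 − 210n^3

(−7m − 5n)(−5m − 3 + 7n)(−3 + 6n + 5m)
= (35m^2 + 21m − 49mn + 25mn + 15n − 35n^2)(−3 + 6n + 5m)    [distributive law]
= (35m^2 + 21m − 24mn + 15n − 35n^2)(−3 + 6n + 5m)    [combine like terms]
= −105m^2 + 210m^2n + 175m^3 − 63m + 126mn + 105m^2 + 72mn − 144mn^2 − 120m^2n − 45n + 90n^2 + 75mn + 105n^2 − 210n^3 − 175mn^2    [distributive law]
= 90m^2n + 175m^3 − 63m + 273mn − 319mn^2 − 45n + 195n^2 − 210n^3    [combine like terms]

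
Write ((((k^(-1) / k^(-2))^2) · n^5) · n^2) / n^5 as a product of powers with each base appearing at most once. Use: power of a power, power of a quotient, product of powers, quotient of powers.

((((k^(-1) / k^(-2))^2) · n^5) · n^2) / n^5
= (((((k^(-1))^2) / ((k^(-2))^2)) · n^5) · n^2) / n^5    [power of a quotient]
= (((k^(-2) / ((k^(-2))^2)) · n^5) · n^2) / n^5    [power of a power]
= (((k^(-2) / k^(-4)) · n^5) · n^2) / n^5    [power of a power]
= ((k^2 · n^5) · n^2) / n^5    [quotient of powers]
= k^2·n^2    [quotient of powers; product of powers]

k^2·n^2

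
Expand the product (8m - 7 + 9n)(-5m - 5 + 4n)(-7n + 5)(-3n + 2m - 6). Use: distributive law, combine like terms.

-658m^2n^2 + 560m^3n - 1140m^2n - 400m^3 + 1150m^2 + 926mn^2 - 965mn + 500m - 777mn^3 - 2316n^2 + 3135n - 1050 - 561n^3 + 756n^4

(8m - 7 + 9n)(-5m - 5 + 4n)(-7n + 5)(-3n + 2m - 6)
= (-40m^2 - 40m + 32mn + 35m + 35 - 28n - 45mn - 45n + 36n^2)(-7n + 5)(-3n + 2m - 6)    [distributive law]
= (-40m^2 - 5m - 13mn + 35 - 73n + 36n^2)(-7n + 5)(-3n + 2m - 6)    [combine like terms]
= (280m^2n - 200m^2 + 35mn - 25m + 91mn^2 - 65mn - 245n + 175 + 511n^2 - 365n - 252n^3 + 180n^2)(-3n + 2m - 6)    [distributive law]
= (280m^2n - 200m^2 - 30mn - 25m + 91mn^2 - 610n + 175 + 691n^2 - 252n^3)(-3n + 2m - 6)    [combine like terms]
= -840m^2n^2 + 560m^3n - 1680m^2n + 600m^2n - 400m^3 + 1200m^2 + 90mn^2 - 60m^2n + 180mn + 75mn - 50m^2 + 150m - 273mn^3 + 182m^2n^2 - 546mn^2 + 1830n^2 - 1220mn + 3660n - 525n + 350m - 1050 - 2073n^3 + 1382mn^2 - 4146n^2 + 756n^4 - 504mn^3 + 1512n^3    [distributive law]
= -658m^2n^2 + 560m^3n - 1140m^2n - 400m^3 + 1150m^2 + 926mn^2 - 965mn + 500m - 777mn^3 - 2316n^2 + 3135n - 1050 - 561n^3 + 756n^4    [combine like terms]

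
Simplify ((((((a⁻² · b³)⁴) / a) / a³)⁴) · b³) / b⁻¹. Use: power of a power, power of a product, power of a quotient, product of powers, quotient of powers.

a⁻⁴⁸·b⁵²

((((((a⁻² · b³)⁴) / a) / a³)⁴) · b³) / b⁻¹
= ((((((a⁻² · b³)⁴) / a)⁴) / ((a³)⁴)) · b³) / b⁻¹    [power of a quotient]
= ((((((a⁻² · b³)⁴)⁴) / (a⁴)) / ((a³)⁴)) · b³) / b⁻¹    [power of a quotient]
= (((((a⁻² · b³)¹⁶) / (a⁴)) / ((a³)⁴)) · b³) / b⁻¹    [power of a power]
= ((((((a⁻²)¹⁶) · ((b³)¹⁶)) / (a⁴)) / ((a³)⁴)) · b³) / b⁻¹    [power of a product]
= ((((a⁻³² · ((b³)¹⁶)) / (a⁴)) / ((a³)⁴)) · b³) / b⁻¹    [power of a power]
= ((((a⁻³² · b⁴⁸) / (a⁴)) / ((a³)⁴)) · b³) / b⁻¹    [power of a power]
= ((((a⁻³² · b⁴⁸) / a⁴) / a¹²) · b³) / b⁻¹    [power of a power]
= a⁻⁴⁸·b⁵²    [quotient of powers; product of powers]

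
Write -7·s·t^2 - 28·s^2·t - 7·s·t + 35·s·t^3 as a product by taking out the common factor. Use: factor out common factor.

-7·s·t^2 - 28·s^2·t - 7·s·t + 35·s·t^3
= 7(-s·t^2 - 4·s^2·t - s·t + 5·s·t^3)    [factor out 7]
= 7·s·t(-t - 4·s - 1 + 5·t^2)    [factor out s·t]

7·s·t(-t - 4·s - 1 + 5·t^2)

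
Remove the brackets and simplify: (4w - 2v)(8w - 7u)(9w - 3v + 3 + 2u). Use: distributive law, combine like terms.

(4w - 2v)(8w - 7u)(9w - 3v + 3 + 2u)
= (32w^2 - 28uw - 16vw + 14uv)(9w - 3v + 3 + 2u)    [distributive law]
= 288w^3 - 96vw^2 + 96w^2 + 64uw^2 - 252uw^2 + 84uvw - 84uw - 56u^2w - 144vw^2 + 48v^2w - 48vw - 32uvw + 126uvw - 42uv^2 + 42uv + 28u^2v    [distributive law]
= 288w^3 - 240vw^2 + 96w^2 - 188uw^2 + 178uvw - 84uw - 56u^2w + 48v^2w - 48vw - 42uv^2 + 42uv + 28u^2v    [combine like terms]

288w^3 - 240vw^2 + 96w^2 - 188uw^2 + 178uvw - 84uw - 56u^2w + 48v^2w - 48vw - 42uv^2 + 42uv + 28u^2v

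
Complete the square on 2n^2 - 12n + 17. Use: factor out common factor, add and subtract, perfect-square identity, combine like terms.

2n^2 - 12n + 17
= 2(n^2 - 6n) + 17    [factor out 2 from the n-terms]
= 2(n^2 - 6n + 9 - 9) + 17    [add and subtract 9 inside the bracket]
= 2(n - 3)^2 - 18 + 17    [perfect-square identity]
= 2(n - 3)^2 - 1    [combine constants]

2(n - 3)^2 - 1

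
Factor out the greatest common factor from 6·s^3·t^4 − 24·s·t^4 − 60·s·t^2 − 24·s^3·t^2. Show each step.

6·s·t^2(s^2·t^2 − 4·t^2 − 10 − 4·s^2)

6·s^3·t^4 − 24·s·t^4 − 60·s·t^2 − 24·s^3·t^2
= 6(s^3·t^4 − 4·s·t^4 − 10·s·t^2 − 4·s^3·t^2)    [factor out 6]
= 6·s·t^2(s^2·t^2 − 4·t^2 − 10 − 4·s^2)    [factor out s·t^2]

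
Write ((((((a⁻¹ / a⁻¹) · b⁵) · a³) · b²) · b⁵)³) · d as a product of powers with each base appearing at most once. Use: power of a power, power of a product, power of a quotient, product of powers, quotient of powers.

a⁹b³⁶d

((((((a⁻¹ / a⁻¹) · b⁵) · a³) · b²) · b⁵)³) · d
= ((((((a⁻¹ / a⁻¹) · b⁵) · a³) · b²)³) · ((b⁵)³)) · d    [power of a product]
= ((((((a⁻¹ / a⁻¹) · b⁵) · a³)³) · ((b²)³)) · ((b⁵)³)) · d    [power of a product]
= ((((((a⁻¹ / a⁻¹) · b⁵)³) · ((a³)³)) · ((b²)³)) · ((b⁵)³)) · d    [power of a product]
= ((((((a⁻¹ / a⁻¹)³) · ((b⁵)³)) · ((a³)³)) · ((b²)³)) · ((b⁵)³)) · d    [power of a product]
= (((((((a⁻¹)³) / ((a⁻¹)³)) · ((b⁵)³)) · ((a³)³)) · ((b²)³)) · ((b⁵)³)) · d    [power of a quotient]
= (((((a⁻³ / ((a⁻¹)³)) · ((b⁵)³)) · ((a³)³)) · ((b²)³)) · ((b⁵)³)) · d    [power of a power]
= (((((a⁻³ / a⁻³) · ((b⁵)³)) · ((a³)³)) · ((b²)³)) · ((b⁵)³)) · d    [power of a power]
= ((((a⁰ · ((b⁵)³)) · ((a³)³)) · ((b²)³)) · ((b⁵)³)) · d    [quotient of powers]
= ((((a⁰ · b¹⁵) · ((a³)³)) · ((b²)³)) · ((b⁵)³)) · d    [power of a power]
= ((((a⁰ · b¹⁵) · a⁹) · ((b²)³)) · ((b⁵)³)) · d    [power of a power]
= ((((a⁰ · b¹⁵) · a⁹) · b⁶) · ((b⁵)³)) · d    [power of a power]
= ((((a⁰ · b¹⁵) · a⁹) · b⁶) · b¹⁵) · d    [power of a power]
= a⁹b³⁶d    [product of powers]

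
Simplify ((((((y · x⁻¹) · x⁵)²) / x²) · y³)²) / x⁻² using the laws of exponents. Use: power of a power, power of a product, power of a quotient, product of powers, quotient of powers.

x¹⁴·y¹⁰

((((((y · x⁻¹) · x⁵)²) / x²) · y³)²) / x⁻²
= ((((((y · x⁻¹) · x⁵)²) / x²)²) · ((y³)²)) / x⁻²    [power of a product]
= ((((((y · x⁻¹) · x⁵)²)²) / ((x²)²)) · ((y³)²)) / x⁻²    [power of a quotient]
= (((((y · x⁻¹) · x⁵)⁴) / ((x²)²)) · ((y³)²)) / x⁻²    [power of a power]
= (((((y · x⁻¹)⁴) · ((x⁵)⁴)) / ((x²)²)) · ((y³)²)) / x⁻²    [power of a product]
= (((((y⁴) · ((x⁻¹)⁴)) · ((x⁵)⁴)) / ((x²)²)) · ((y³)²)) / x⁻²    [power of a product]
= ((((y⁴ · x⁻⁴) · ((x⁵)⁴)) / ((x²)²)) · ((y³)²)) / x⁻²    [power of a power]
= ((((y⁴ · x⁻⁴) · x²⁰) / ((x²)²)) · ((y³)²)) / x⁻²    [power of a power]
= ((((y⁴ · x⁻⁴) · x²⁰) / x⁴) · ((y³)²)) / x⁻²    [power of a power]
= ((((y⁴ · x⁻⁴) · x²⁰) / x⁴) · y⁶) / x⁻²    [power of a power]
= x¹⁴·y¹⁰    [quotient of powers; product of powers]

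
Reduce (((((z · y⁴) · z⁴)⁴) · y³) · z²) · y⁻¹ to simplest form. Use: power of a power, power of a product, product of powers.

(((((z · y⁴) · z⁴)⁴) · y³) · z²) · y⁻¹
= (((((z · y⁴)⁴) · ((z⁴)⁴)) · y³) · z²) · y⁻¹    [power of a product]
= (((((z⁴) · ((y⁴)⁴)) · ((z⁴)⁴)) · y³) · z²) · y⁻¹    [power of a product]
= ((((z⁴ · y¹⁶) · ((z⁴)⁴)) · y³) · z²) · y⁻¹    [power of a power]
= ((((z⁴ · y¹⁶) · z¹⁶) · y³) · z²) · y⁻¹    [power of a power]
= y¹⁸z²²    [product of powers]

y¹⁸z²²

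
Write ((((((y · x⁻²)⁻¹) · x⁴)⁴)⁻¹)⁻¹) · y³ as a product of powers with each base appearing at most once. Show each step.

x²⁴·y⁻¹

((((((y · x⁻²)⁻¹) · x⁴)⁴)⁻¹)⁻¹) · y³
= (((((y · x⁻²)⁻¹) · x⁴)⁴)¹) · y³    [power of a power]
= ((((y · x⁻²)⁻¹) · x⁴)⁴) · y³    [power of a power]
= ((((y · x⁻²)⁻¹)⁴) · ((x⁴)⁴)) · y³    [power of a product]
= (((y · x⁻²)⁻⁴) · ((x⁴)⁴)) · y³    [power of a power]
= (((y⁻⁴) · ((x⁻²)⁻⁴)) · ((x⁴)⁴)) · y³    [power of a product]
= ((y⁻⁴ · x⁸) · ((x⁴)⁴)) · y³    [power of a power]
= ((y⁻⁴ · x⁸) · x¹⁶) · y³    [power of a power]
= x²⁴·y⁻¹    [product of powers]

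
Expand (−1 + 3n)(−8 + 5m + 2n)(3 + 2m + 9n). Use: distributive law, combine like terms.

24 + m − 6n − 10m^2 − 52mn − 216n^2 + 30m^2n + 147mn^2 + 54n^3

(−1 + 3n)(−8 + 5m + 2n)(3 + 2m + 9n)
= (8 − 5m − 2n − 24n + 15mn + 6n^2)(3 + 2m + 9n)    [distributive law]
= (8 − 5m − 26n + 15mn + 6n^2)(3 + 2m + 9n)    [combine like terms]
= 24 + 16m + 72n − 15m − 10m^2 − 45mn − 78n − 52mn − 234n^2 + 45mn + 30m^2n + 135mn^2 + 18n^2 + 12mn^2 + 54n^3    [distributive law]
= 24 + m − 6n − 10m^2 − 52mn − 216n^2 + 30m^2n + 147mn^2 + 54n^3    [combine like terms]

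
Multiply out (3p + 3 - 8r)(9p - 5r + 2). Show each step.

(3p + 3 - 8r)(9p - 5r + 2)
= 27p^2 - 15pr + 6p + 27p - 15r + 6 - 72pr + 40r^2 - 16r    [distributive law]
= 27p^2 - 87pr + 33p - 31r + 6 + 40r^2    [combine like terms]

27p^2 - 87pr + 33p - 31r + 6 + 40r^2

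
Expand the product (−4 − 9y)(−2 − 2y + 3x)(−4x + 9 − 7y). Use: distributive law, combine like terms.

−140x + 72 + 178y − 263xy − 20y² + 48x² + 117xy² − 126y³ + 108x²y

(−4 − 9y)(−2 − 2y + 3x)(−4x + 9 − 7y)
= (8 + 8y − 12x + 18y + 18y² − 27xy)(−4x + 9 − 7y)    [distributive law]
= (8 + 26y − 12x + 18y² − 27xy)(−4x + 9 − 7y)    [combine like terms]
= −32x + 72 − 56y − 104xy + 234y − 182y² + 48x² − 108x + 84xy − 72xy² + 162y² − 126y³ + 108x²y − 243xy + 189xy²    [distributive law]
= −140x + 72 + 178y − 263xy − 20y² + 48x² + 117xy² − 126y³ + 108x²y    [combine like terms]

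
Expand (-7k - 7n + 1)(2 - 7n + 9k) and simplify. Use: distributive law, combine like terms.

-5k - 14kn - 63k² - 21n + 49n² + 2

(-7k - 7n + 1)(2 - 7n + 9k)
= -14k + 49kn - 63k² - 14n + 49n² - 63kn + 2 - 7n + 9k    [distributive law]
= -5k - 14kn - 63k² - 21n + 49n² + 2    [combine like terms]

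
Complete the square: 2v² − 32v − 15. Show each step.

2(v − 8)² − 143

2v² − 32v − 15
= 2(v² − 16v) − 15    [factor out 2 from the v-terms]
= 2(v² − 16v + 64 − 64) − 15    [add and subtract 64 inside the bracket]
= 2(v − 8)² − 128 − 15    [perfect-square identity]
= 2(v − 8)² − 143    [combine constants]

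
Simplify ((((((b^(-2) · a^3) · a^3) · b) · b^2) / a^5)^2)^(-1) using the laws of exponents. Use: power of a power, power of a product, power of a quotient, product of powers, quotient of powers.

((((((b^(-2) · a^3) · a^3) · b) · b^2) / a^5)^2)^(-1)
= (((((b^(-2) · a^3) · a^3) · b) · b^2) / a^5)^(-2)    [power of a power]
= (((((b^(-2) · a^3) · a^3) · b) · b^2)^(-2)) / ((a^5)^(-2))    [power of a quotient]
= (((((b^(-2) · a^3) · a^3) · b)^(-2)) · ((b^2)^(-2))) / ((a^5)^(-2))    [power of a product]
= (((((b^(-2) · a^3) · a^3)^(-2)) · (b^(-2))) · ((b^2)^(-2))) / ((a^5)^(-2))    [power of a product]
= (((((b^(-2) · a^3)^(-2)) · ((a^3)^(-2))) · (b^(-2))) · ((b^2)^(-2))) / ((a^5)^(-2))    [power of a product]
= ((((((b^(-2))^(-2)) · ((a^3)^(-2))) · ((a^3)^(-2))) · (b^(-2))) · ((b^2)^(-2))) / ((a^5)^(-2))    [power of a product]
= ((((b^4 · ((a^3)^(-2))) · ((a^3)^(-2))) · (b^(-2))) · ((b^2)^(-2))) / ((a^5)^(-2))    [power of a power]
= ((((b^4 · a^(-6)) · ((a^3)^(-2))) · (b^(-2))) · ((b^2)^(-2))) / ((a^5)^(-2))    [power of a power]
= ((((b^4 · a^(-6)) · a^(-6)) · (b^(-2))) · ((b^2)^(-2))) / ((a^5)^(-2))    [power of a power]
= ((((b^4 · a^(-6)) · a^(-6)) · b^(-2)) · b^(-4)) / ((a^5)^(-2))    [power of a power]
= ((((b^4 · a^(-6)) · a^(-6)) · b^(-2)) · b^(-4)) / a^(-10)    [power of a power]
= a^(-2)·b^(-2)    [quotient of powers; product of powers]

a^(-2)·b^(-2)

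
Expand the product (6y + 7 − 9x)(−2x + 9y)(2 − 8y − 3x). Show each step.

(6y + 7 − 9x)(−2x + 9y)(2 − 8y − 3x)
= (−12xy + 54y² − 14x + 63y + 18x² − 81xy)(2 − 8y − 3x)    [distributive law]
= (−93xy + 54y² − 14x + 63y + 18x²)(2 − 8y − 3x)    [combine like terms]
= −186xy + 744xy² + 279x²y + 108y² − 432y³ − 162xy² − 28x + 112xy + 42x² + 126y − 504y² − 189xy + 36x² − 144x²y − 54x³    [distributive law]
= −263xy + 582xy² + 135x²y − 396y² − 432y³ − 28x + 78x² + 126y − 54x³    [combine like terms]

−263xy + 582xy² + 135x²y − 396y² − 432y³ − 28x + 78x² + 126y − 54x³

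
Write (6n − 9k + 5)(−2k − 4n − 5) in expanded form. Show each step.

(6n − 9k + 5)(−2k − 4n − 5)
= −12kn − 24n^2 − 30n + 18k^2 + 36kn + 45k − 10k − 20n − 25    [distributive law]
= 24kn − 24n^2 − 50n + 18k^2 + 35k − 25    [combine like terms]

24kn − 24n^2 − 50n + 18k^2 + 35k − 25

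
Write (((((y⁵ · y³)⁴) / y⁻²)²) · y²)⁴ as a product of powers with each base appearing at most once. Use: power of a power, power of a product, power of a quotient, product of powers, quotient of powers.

(((((y⁵ · y³)⁴) / y⁻²)²) · y²)⁴
= (((((y⁵ · y³)⁴) / y⁻²)²)⁴) · ((y²)⁴)    [power of a product]
= ((((y⁵ · y³)⁴) / y⁻²)⁸) · ((y²)⁴)    [power of a power]
= ((((y⁵ · y³)⁴)⁸) / ((y⁻²)⁸)) · ((y²)⁴)    [power of a quotient]
= (((y⁵ · y³)³²) / ((y⁻²)⁸)) · ((y²)⁴)    [power of a power]
= ((((y⁵)³²) · ((y³)³²)) / ((y⁻²)⁸)) · ((y²)⁴)    [power of a product]
= ((y¹⁶⁰ · ((y³)³²)) / ((y⁻²)⁸)) · ((y²)⁴)    [power of a power]
= ((y¹⁶⁰ · y⁹⁶) / ((y⁻²)⁸)) · ((y²)⁴)    [power of a power]
= (y²⁵⁶ / ((y⁻²)⁸)) · ((y²)⁴)    [product of powers]
= (y²⁵⁶ / y⁻¹⁶) · ((y²)⁴)    [power of a power]
= y²⁷² · ((y²)⁴)    [quotient of powers]
= y²⁷² · y⁸    [power of a power]
= y²⁸⁰    [product of powers]

y²⁸⁰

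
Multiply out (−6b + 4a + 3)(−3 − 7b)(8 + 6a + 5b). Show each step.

−69b − 302ab + 321b² + 112ab² + 210b³ − 150a − 72a² − 168a²b − 72

(−6b + 4a + 3)(−3 − 7b)(8 + 6a + 5b)
= (18b + 42b² − 12a − 28ab − 9 − 21b)(8 + 6a + 5b)    [distributive law]
= (−3b + 42b² − 12a − 28ab − 9)(8 + 6a + 5b)    [combine like terms]
= −24b − 18ab − 15b² + 336b² + 252ab² + 210b³ − 96a − 72a² − 60ab − 224ab − 168a²b − 140ab² − 72 − 54a − 45b    [distributive law]
= −69b − 302ab + 321b² + 112ab² + 210b³ − 150a − 72a² − 168a²b − 72    [combine like terms]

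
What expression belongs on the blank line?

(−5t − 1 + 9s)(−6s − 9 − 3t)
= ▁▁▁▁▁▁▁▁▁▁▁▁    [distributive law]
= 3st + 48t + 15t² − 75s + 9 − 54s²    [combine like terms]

By distributive law:

30st + 45t + 15t² + 6s + 9 + 3t − 54s² − 81s − 27st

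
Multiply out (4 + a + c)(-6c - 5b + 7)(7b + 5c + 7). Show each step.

(4 + a + c)(-6c - 5b + 7)(7b + 5c + 7)
= (-24c - 20b + 28 - 6ac - 5ab + 7a - 6c^2 - 5bc + 7c)(7b + 5c + 7)    [distributive law]
= (-17c - 20b + 28 - 6ac - 5ab + 7a - 6c^2 - 5bc)(7b + 5c + 7)    [combine like terms]
= -119bc - 85c^2 - 119c - 140b^2 - 100bc - 140b + 196b + 140c + 196 - 42abc - 30ac^2 - 42ac - 35ab^2 - 25abc - 35ab + 49ab + 35ac + 49a - 42bc^2 - 30c^3 - 42c^2 - 35b^2c - 25bc^2 - 35bc    [distributive law]
= -254bc - 127c^2 + 21c - 140b^2 + 56b + 196 - 67abc - 30ac^2 - 7ac - 35ab^2 + 14ab + 49a - 67bc^2 - 30c^3 - 35b^2c    [combine like terms]

-254bc - 127c^2 + 21c - 140b^2 + 56b + 196 - 67abc - 30ac^2 - 7ac - 35ab^2 + 14ab + 49a - 67bc^2 - 30c^3 - 35b^2c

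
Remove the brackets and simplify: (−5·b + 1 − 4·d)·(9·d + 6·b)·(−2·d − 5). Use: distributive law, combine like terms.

138·b·d² + 333·b·d + 60·b²·d + 150·b² + 162·d² − 45·d − 30·b + 72·d³

(−5·b + 1 − 4·d)·(9·d + 6·b)·(−2·d − 5)
= (−45·b·d − 30·b² + 9·d + 6·b − 36·d² − 24·b·d)·(−2·d − 5)    [distributive law]
= (−69·b·d − 30·b² + 9·d + 6·b − 36·d²)·(−2·d − 5)    [combine like terms]
= 138·b·d² + 345·b·d + 60·b²·d + 150·b² − 18·d² − 45·d − 12·b·d − 30·b + 72·d³ + 180·d²    [distributive law]
= 138·b·d² + 333·b·d + 60·b²·d + 150·b² + 162·d² − 45·d − 30·b + 72·d³    [combine like terms]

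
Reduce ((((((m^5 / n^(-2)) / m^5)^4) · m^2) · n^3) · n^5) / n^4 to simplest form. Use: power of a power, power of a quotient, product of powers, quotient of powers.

((((((m^5 / n^(-2)) / m^5)^4) · m^2) · n^3) · n^5) / n^4
= ((((((m^5 / n^(-2))^4) / ((m^5)^4)) · m^2) · n^3) · n^5) / n^4    [power of a quotient]
= (((((((m^5)^4) / ((n^(-2))^4)) / ((m^5)^4)) · m^2) · n^3) · n^5) / n^4    [power of a quotient]
= (((((m^20 / ((n^(-2))^4)) / ((m^5)^4)) · m^2) · n^3) · n^5) / n^4    [power of a power]
= (((((m^20 / n^(-8)) / ((m^5)^4)) · m^2) · n^3) · n^5) / n^4    [power of a power]
= (((((m^20 / n^(-8)) / m^20) · m^2) · n^3) · n^5) / n^4    [power of a power]
= m^2n^12    [quotient of powers; product of powers]

m^2n^12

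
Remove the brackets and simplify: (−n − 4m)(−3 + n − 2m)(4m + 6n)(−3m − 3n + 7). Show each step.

(−n − 4m)(−3 + n − 2m)(4m + 6n)(−3m − 3n + 7)
= (3n − n^2 + 2mn + 12m − 4mn + 8m^2)(4m + 6n)(−3m − 3n + 7)    [distributive law]
= (3n − n^2 − 2mn + 12m + 8m^2)(4m + 6n)(−3m − 3n + 7)    [combine like terms]
= (12mn + 18n^2 − 4mn^2 − 6n^3 − 8m^2n − 12mn^2 + 48m^2 + 72mn + 32m^3 + 48m^2n)(−3m − 3n + 7)    [distributive law]
= (84mn + 18n^2 − 16mn^2 − 6n^3 + 40m^2n + 48m^2 + 32m^3)(−3m − 3n + 7)    [combine like terms]
= −252m^2n − 252mn^2 + 588mn − 54mn^2 − 54n^3 + 126n^2 + 48m^2n^2 + 48mn^3 − 112mn^2 + 18mn^3 + 18n^4 − 42n^3 − 120m^3n − 120m^2n^2 + 280m^2n − 144m^3 − 144m^2n + 336m^2 − 96m^4 − 96m^3n + 224m^3    [distributive law]
= −116m^2n − 418mn^2 + 588mn − 96n^3 + 126n^2 − 72m^2n^2 + 66mn^3 + 18n^4 − 216m^3n + 80m^3 + 336m^2 − 96m^4    [combine like terms]

−116m^2n − 418mn^2 + 588mn − 96n^3 + 126n^2 − 72m^2n^2 + 66mn^3 + 18n^4 − 216m^3n + 80m^3 + 336m^2 − 96m^4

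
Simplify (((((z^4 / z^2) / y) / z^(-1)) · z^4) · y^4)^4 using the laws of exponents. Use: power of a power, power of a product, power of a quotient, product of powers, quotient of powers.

(((((z^4 / z^2) / y) / z^(-1)) · z^4) · y^4)^4
= (((((z^4 / z^2) / y) / z^(-1)) · z^4)^4) · ((y^4)^4)    [power of a product]
= (((((z^4 / z^2) / y) / z^(-1))^4) · ((z^4)^4)) · ((y^4)^4)    [power of a product]
= (((((z^4 / z^2) / y)^4) / ((z^(-1))^4)) · ((z^4)^4)) · ((y^4)^4)    [power of a quotient]
= (((((z^4 / z^2)^4) / (y^4)) / ((z^(-1))^4)) · ((z^4)^4)) · ((y^4)^4)    [power of a quotient]
= ((((((z^4)^4) / ((z^2)^4)) / (y^4)) / ((z^(-1))^4)) · ((z^4)^4)) · ((y^4)^4)    [power of a quotient]
= ((((z^16 / ((z^2)^4)) / (y^4)) / ((z^(-1))^4)) · ((z^4)^4)) · ((y^4)^4)    [power of a power]
= ((((z^16 / z^8) / (y^4)) / ((z^(-1))^4)) · ((z^4)^4)) · ((y^4)^4)    [power of a power]
= (((z^8 / (y^4)) / ((z^(-1))^4)) · ((z^4)^4)) · ((y^4)^4)    [quotient of powers]
= (((z^8 / y^4) / z^(-4)) · ((z^4)^4)) · ((y^4)^4)    [power of a power]
= (((z^8 / y^4) / z^(-4)) · z^16) · ((y^4)^4)    [power of a power]
= (((z^8 / y^4) / z^(-4)) · z^16) · y^16    [power of a power]
= y^12z^28    [quotient of powers; product of powers]

y^12z^28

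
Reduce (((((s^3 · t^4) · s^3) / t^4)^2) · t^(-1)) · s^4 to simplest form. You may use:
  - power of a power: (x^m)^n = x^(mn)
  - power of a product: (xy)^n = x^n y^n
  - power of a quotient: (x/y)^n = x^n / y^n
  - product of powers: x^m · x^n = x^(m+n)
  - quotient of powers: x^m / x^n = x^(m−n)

(((((s^3 · t^4) · s^3) / t^4)^2) · t^(-1)) · s^4
= (((((s^3 · t^4) · s^3)^2) / ((t^4)^2)) · t^(-1)) · s^4    [power of a quotient]
= (((((s^3 · t^4)^2) · ((s^3)^2)) / ((t^4)^2)) · t^(-1)) · s^4    [power of a product]
= ((((((s^3)^2) · ((t^4)^2)) · ((s^3)^2)) / ((t^4)^2)) · t^(-1)) · s^4    [power of a product]
= ((((s^6 · ((t^4)^2)) · ((s^3)^2)) / ((t^4)^2)) · t^(-1)) · s^4    [power of a power]
= ((((s^6 · t^8) · ((s^3)^2)) / ((t^4)^2)) · t^(-1)) · s^4    [power of a power]
= ((((s^6 · t^8) · s^6) / ((t^4)^2)) · t^(-1)) · s^4    [power of a power]
= ((((s^6 · t^8) · s^6) / t^8) · t^(-1)) · s^4    [power of a power]
= s^16·t^(-1)    [quotient of powers; product of powers]

s^16·t^(-1)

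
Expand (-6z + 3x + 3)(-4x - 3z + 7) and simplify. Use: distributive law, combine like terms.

(-6z + 3x + 3)(-4x - 3z + 7)
= 24xz + 18z² - 42z - 12x² - 9xz + 21x - 12x - 9z + 21    [distributive law]
= 15xz + 18z² - 51z - 12x² + 9x + 21    [combine like terms]

15xz + 18z² - 51z - 12x² + 9x + 21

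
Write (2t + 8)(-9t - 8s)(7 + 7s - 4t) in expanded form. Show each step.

162t² - 62st² + 72t³ - 360st - 112s²t - 504t - 448s - 448s²

(2t + 8)(-9t - 8s)(7 + 7s - 4t)
= (-18t² - 16st - 72t - 64s)(7 + 7s - 4t)    [distributive law]
= -126t² - 126st² + 72t³ - 112st - 112s²t + 64st² - 504t - 504st + 288t² - 448s - 448s² + 256st    [distributive law]
= 162t² - 62st² + 72t³ - 360st - 112s²t - 504t - 448s - 448s²    [combine like terms]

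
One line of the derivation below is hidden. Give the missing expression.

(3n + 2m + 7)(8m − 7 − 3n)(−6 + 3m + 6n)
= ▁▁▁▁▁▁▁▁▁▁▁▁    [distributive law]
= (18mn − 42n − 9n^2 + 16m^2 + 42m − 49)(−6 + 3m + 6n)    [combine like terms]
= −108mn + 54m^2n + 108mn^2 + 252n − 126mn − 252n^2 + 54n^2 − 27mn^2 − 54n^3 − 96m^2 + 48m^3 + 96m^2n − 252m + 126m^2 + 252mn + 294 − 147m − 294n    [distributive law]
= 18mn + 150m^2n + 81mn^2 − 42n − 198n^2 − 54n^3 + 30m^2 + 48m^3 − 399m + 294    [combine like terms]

Applying distributive law to the line above:

(24mn − 21n − 9n^2 + 16m^2 − 14m − 6mn + 56m − 49 − 21n)(−6 + 3m + 6n)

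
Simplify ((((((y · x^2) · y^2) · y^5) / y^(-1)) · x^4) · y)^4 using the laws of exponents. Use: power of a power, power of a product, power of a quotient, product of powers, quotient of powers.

((((((y · x^2) · y^2) · y^5) / y^(-1)) · x^4) · y)^4
= ((((((y · x^2) · y^2) · y^5) / y^(-1)) · x^4)^4) · (y^4)    [power of a product]
= ((((((y · x^2) · y^2) · y^5) / y^(-1))^4) · ((x^4)^4)) · (y^4)    [power of a product]
= ((((((y · x^2) · y^2) · y^5)^4) / ((y^(-1))^4)) · ((x^4)^4)) · (y^4)    [power of a quotient]
= ((((((y · x^2) · y^2)^4) · ((y^5)^4)) / ((y^(-1))^4)) · ((x^4)^4)) · (y^4)    [power of a product]
= ((((((y · x^2)^4) · ((y^2)^4)) · ((y^5)^4)) / ((y^(-1))^4)) · ((x^4)^4)) · (y^4)    [power of a product]
= ((((((y^4) · ((x^2)^4)) · ((y^2)^4)) · ((y^5)^4)) / ((y^(-1))^4)) · ((x^4)^4)) · (y^4)    [power of a product]
= (((((y^4 · x^8) · ((y^2)^4)) · ((y^5)^4)) / ((y^(-1))^4)) · ((x^4)^4)) · (y^4)    [power of a power]
= (((((y^4 · x^8) · y^8) · ((y^5)^4)) / ((y^(-1))^4)) · ((x^4)^4)) · (y^4)    [power of a power]
= (((((y^4 · x^8) · y^8) · y^20) / ((y^(-1))^4)) · ((x^4)^4)) · (y^4)    [power of a power]
= (((((y^4 · x^8) · y^8) · y^20) / y^(-4)) · ((x^4)^4)) · (y^4)    [power of a power]
= (((((y^4 · x^8) · y^8) · y^20) / y^(-4)) · x^16) · (y^4)    [power of a power]
= x^24y^40    [quotient of powers; product of powers]

x^24y^40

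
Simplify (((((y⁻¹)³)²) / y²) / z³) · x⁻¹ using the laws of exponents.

(((((y⁻¹)³)²) / y²) / z³) · x⁻¹
= ((((y⁻¹)⁶) / y²) / z³) · x⁻¹    [power of a power]
= ((y⁻⁶ / y²) / z³) · x⁻¹    [power of a power]
= (y⁻⁸ / z³) · x⁻¹    [quotient of powers]
= x⁻¹·y⁻⁸·z⁻³    [quotient of powers]

x⁻¹·y⁻⁸·z⁻³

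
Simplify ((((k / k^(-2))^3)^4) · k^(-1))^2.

k^70

((((k / k^(-2))^3)^4) · k^(-1))^2
= ((((k / k^(-2))^3)^4)^2) · ((k^(-1))^2)    [power of a product]
= (((k / k^(-2))^3)^8) · ((k^(-1))^2)    [power of a power]
= ((k / k^(-2))^24) · ((k^(-1))^2)    [power of a power]
= ((k^24) / ((k^(-2))^24)) · ((k^(-1))^2)    [power of a quotient]
= (k^24 / k^(-48)) · ((k^(-1))^2)    [power of a power]
= k^72 · ((k^(-1))^2)    [quotient of powers]
= k^72 · k^(-2)    [power of a power]
= k^70    [product of powers]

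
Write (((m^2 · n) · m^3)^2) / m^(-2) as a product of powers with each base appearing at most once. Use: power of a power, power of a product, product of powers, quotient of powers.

m^12n^2

(((m^2 · n) · m^3)^2) / m^(-2)
= (((m^2 · n)^2) · ((m^3)^2)) / m^(-2)    [power of a product]
= ((((m^2)^2) · (n^2)) · ((m^3)^2)) / m^(-2)    [power of a product]
= ((m^4 · (n^2)) · ((m^3)^2)) / m^(-2)    [power of a power]
= ((m^4 · n^2) · m^6) / m^(-2)    [power of a power]
= m^12n^2    [quotient of powers; product of powers]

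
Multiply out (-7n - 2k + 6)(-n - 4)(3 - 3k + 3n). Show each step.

87n² - 15kn² + 21n³ - 6n - 36kn - 6k²n + 96k - 24k² - 72

(-7n - 2k + 6)(-n - 4)(3 - 3k + 3n)
= (7n² + 28n + 2kn + 8k - 6n - 24)(3 - 3k + 3n)    [distributive law]
= (7n² + 22n + 2kn + 8k - 24)(3 - 3k + 3n)    [combine like terms]
= 21n² - 21kn² + 21n³ + 66n - 66kn + 66n² + 6kn - 6k²n + 6kn² + 24k - 24k² + 24kn - 72 + 72k - 72n    [distributive law]
= 87n² - 15kn² + 21n³ - 6n - 36kn - 6k²n + 96k - 24k² - 72    [combine like terms]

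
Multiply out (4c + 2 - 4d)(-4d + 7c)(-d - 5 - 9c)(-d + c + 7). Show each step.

84cd^3 - 468c^2d^2 - 1050cd^2 + 3120c^2d + 2056cd + 620c^3d - 2030c^3 - 1932c^2 - 252c^4 - 40d^3 - 544d^2 + 280d - 490c + 16d^4

(4c + 2 - 4d)(-4d + 7c)(-d - 5 - 9c)(-d + c + 7)
= (-16cd + 28c^2 - 8d + 14c + 16d^2 - 28cd)(-d - 5 - 9c)(-d + c + 7)    [distributive law]
= (-44cd + 28c^2 - 8d + 14c + 16d^2)(-d - 5 - 9c)(-d + c + 7)    [combine like terms]
= (44cd^2 + 220cd + 396c^2d - 28c^2d - 140c^2 - 252c^3 + 8d^2 + 40d + 72cd - 14cd - 70c - 126c^2 - 16d^3 - 80d^2 - 144cd^2)(-d + c + 7)    [distributive law]
= (-100cd^2 + 278cd + 368c^2d - 266c^2 - 252c^3 - 72d^2 + 40d - 70c - 16d^3)(-d + c + 7)    [combine like terms]
= 100cd^3 - 100c^2d^2 - 700cd^2 - 278cd^2 + 278c^2d + 1946cd - 368c^2d^2 + 368c^3d + 2576c^2d + 266c^2d - 266c^3 - 1862c^2 + 252c^3d - 252c^4 - 1764c^3 + 72d^3 - 72cd^2 - 504d^2 - 40d^2 + 40cd + 280d + 70cd - 70c^2 - 490c + 16d^4 - 16cd^3 - 112d^3    [distributive law]
= 84cd^3 - 468c^2d^2 - 1050cd^2 + 3120c^2d + 2056cd + 620c^3d - 2030c^3 - 1932c^2 - 252c^4 - 40d^3 - 544d^2 + 280d - 490c + 16d^4    [combine like terms]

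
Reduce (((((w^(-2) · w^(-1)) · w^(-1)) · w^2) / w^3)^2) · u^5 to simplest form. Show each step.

(((((w^(-2) · w^(-1)) · w^(-1)) · w^2) / w^3)^2) · u^5
= (((((w^(-2) · w^(-1)) · w^(-1)) · w^2)^2) / ((w^3)^2)) · u^5    [power of a quotient]
= (((((w^(-2) · w^(-1)) · w^(-1))^2) · ((w^2)^2)) / ((w^3)^2)) · u^5    [power of a product]
= (((((w^(-2) · w^(-1))^2) · ((w^(-1))^2)) · ((w^2)^2)) / ((w^3)^2)) · u^5    [power of a product]
= ((((((w^(-2))^2) · ((w^(-1))^2)) · ((w^(-1))^2)) · ((w^2)^2)) / ((w^3)^2)) · u^5    [power of a product]
= ((((w^(-4) · ((w^(-1))^2)) · ((w^(-1))^2)) · ((w^2)^2)) / ((w^3)^2)) · u^5    [power of a power]
= ((((w^(-4) · w^(-2)) · ((w^(-1))^2)) · ((w^2)^2)) / ((w^3)^2)) · u^5    [power of a power]
= (((w^(-6) · ((w^(-1))^2)) · ((w^2)^2)) / ((w^3)^2)) · u^5    [product of powers]
= (((w^(-6) · w^(-2)) · ((w^2)^2)) / ((w^3)^2)) · u^5    [power of a power]
= ((w^(-8) · ((w^2)^2)) / ((w^3)^2)) · u^5    [product of powers]
= ((w^(-8) · w^4) / ((w^3)^2)) · u^5    [power of a power]
= (w^(-4) / ((w^3)^2)) · u^5    [product of powers]
= (w^(-4) / w^6) · u^5    [power of a power]
= w^(-10) · u^5    [quotient of powers]
= u^5·w^(-10)    [rearrange]

u^5·w^(-10)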